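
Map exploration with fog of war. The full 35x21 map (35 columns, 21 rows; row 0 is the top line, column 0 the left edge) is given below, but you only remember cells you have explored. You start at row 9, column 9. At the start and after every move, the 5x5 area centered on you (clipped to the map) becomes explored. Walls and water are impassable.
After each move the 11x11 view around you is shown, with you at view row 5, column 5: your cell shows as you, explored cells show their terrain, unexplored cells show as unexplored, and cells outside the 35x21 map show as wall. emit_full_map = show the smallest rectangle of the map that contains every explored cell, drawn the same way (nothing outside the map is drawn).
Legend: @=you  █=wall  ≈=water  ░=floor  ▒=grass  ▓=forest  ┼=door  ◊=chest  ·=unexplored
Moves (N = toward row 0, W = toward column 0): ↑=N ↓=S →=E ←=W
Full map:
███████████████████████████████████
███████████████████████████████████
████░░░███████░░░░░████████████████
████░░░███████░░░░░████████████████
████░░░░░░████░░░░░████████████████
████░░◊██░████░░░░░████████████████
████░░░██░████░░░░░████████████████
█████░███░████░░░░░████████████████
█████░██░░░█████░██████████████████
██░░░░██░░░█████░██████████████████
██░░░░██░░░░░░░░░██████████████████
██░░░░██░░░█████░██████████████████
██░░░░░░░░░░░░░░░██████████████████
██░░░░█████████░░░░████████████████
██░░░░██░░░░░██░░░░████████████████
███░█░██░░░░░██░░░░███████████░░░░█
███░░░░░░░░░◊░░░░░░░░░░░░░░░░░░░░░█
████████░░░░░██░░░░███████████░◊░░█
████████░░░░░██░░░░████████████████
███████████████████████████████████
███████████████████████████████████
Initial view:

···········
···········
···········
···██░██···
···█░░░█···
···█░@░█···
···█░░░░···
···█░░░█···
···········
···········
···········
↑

···········
···········
···········
···██░██···
···██░██···
···█░@░█···
···█░░░█···
···█░░░░···
···█░░░█···
···········
···········

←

···········
···········
···········
···░██░██··
···███░██··
···██@░░█··
···██░░░█··
···██░░░░··
····█░░░█··
···········
···········

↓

···········
···········
···░██░██··
···███░██··
···██░░░█··
···██@░░█··
···██░░░░··
···██░░░█··
···········
···········
···········

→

···········
···········
··░██░██···
··███░██···
··██░░░█···
··██░@░█···
··██░░░░···
··██░░░█···
···········
···········
···········

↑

···········
···········
···········
··░██░██···
··███░██···
··██░@░█···
··██░░░█···
··██░░░░···
··██░░░█···
···········
···········

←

···········
···········
···········
···░██░██··
···███░██··
···██@░░█··
···██░░░█··
···██░░░░··
···██░░░█··
···········
···········

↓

···········
···········
···░██░██··
···███░██··
···██░░░█··
···██@░░█··
···██░░░░··
···██░░░█··
···········
···········
···········

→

···········
···········
··░██░██···
··███░██···
··██░░░█···
··██░@░█···
··██░░░░···
··██░░░█···
···········
···········
···········

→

···········
···········
·░██░██····
·███░███···
·██░░░██···
·██░░@██···
·██░░░░░···
·██░░░██···
···········
···········
···········

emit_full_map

░██░██·
███░███
██░░░██
██░░@██
██░░░░░
██░░░██

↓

···········
·░██░██····
·███░███···
·██░░░██···
·██░░░██···
·██░░@░░···
·██░░░██···
···░░░░░···
···········
···········
···········

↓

·░██░██····
·███░███···
·██░░░██···
·██░░░██···
·██░░░░░···
·██░░@██···
···░░░░░···
···█████···
···········
···········
···········

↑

···········
·░██░██····
·███░███···
·██░░░██···
·██░░░██···
·██░░@░░···
·██░░░██···
···░░░░░···
···█████···
···········
···········

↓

·░██░██····
·███░███···
·██░░░██···
·██░░░██···
·██░░░░░···
·██░░@██···
···░░░░░···
···█████···
···········
···········
···········

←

··░██░██···
··███░███··
··██░░░██··
··██░░░██··
··██░░░░░··
··██░@░██··
···░░░░░░··
···██████··
···········
···········
···········

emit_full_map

░██░██·
███░███
██░░░██
██░░░██
██░░░░░
██░@░██
·░░░░░░
·██████

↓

··███░███··
··██░░░██··
··██░░░██··
··██░░░░░··
··██░░░██··
···░░@░░░··
···██████··
···█░░░░···
···········
···········
···········

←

···███░███·
···██░░░██·
···██░░░██·
···██░░░░░·
···██░░░██·
···░░@░░░░·
···███████·
···██░░░░··
···········
···········
···········

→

··███░███··
··██░░░██··
··██░░░██··
··██░░░░░··
··██░░░██··
··░░░@░░░··
··███████··
··██░░░░···
···········
···········
···········

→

·███░███···
·██░░░██···
·██░░░██···
·██░░░░░···
·██░░░██···
·░░░░@░░···
·███████···
·██░░░░░···
···········
···········
···········

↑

·░██░██····
·███░███···
·██░░░██···
·██░░░██···
·██░░░░░···
·██░░@██···
·░░░░░░░···
·███████···
·██░░░░░···
···········
···········

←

··░██░██···
··███░███··
··██░░░██··
··██░░░██··
··██░░░░░··
··██░@░██··
··░░░░░░░··
··███████··
··██░░░░░··
···········
···········

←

···░██░██··
···███░███·
···██░░░██·
···██░░░██·
···██░░░░░·
···██@░░██·
···░░░░░░░·
···███████·
···██░░░░░·
···········
···········

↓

···███░███·
···██░░░██·
···██░░░██·
···██░░░░░·
···██░░░██·
···░░@░░░░·
···███████·
···██░░░░░·
···········
···········
···········

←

····███░███
····██░░░██
····██░░░██
···░██░░░░░
···░██░░░██
···░░@░░░░░
···░███████
···░██░░░░░
···········
···········
···········

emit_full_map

·░██░██·
·███░███
·██░░░██
·██░░░██
░██░░░░░
░██░░░██
░░@░░░░░
░███████
░██░░░░░

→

···███░███·
···██░░░██·
···██░░░██·
··░██░░░░░·
··░██░░░██·
··░░░@░░░░·
··░███████·
··░██░░░░░·
···········
···········
···········

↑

···░██░██··
···███░███·
···██░░░██·
···██░░░██·
··░██░░░░░·
··░██@░░██·
··░░░░░░░░·
··░███████·
··░██░░░░░·
···········
···········

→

··░██░██···
··███░███··
··██░░░██··
··██░░░██··
·░██░░░░░··
·░██░@░██··
·░░░░░░░░··
·░███████··
·░██░░░░░··
···········
···········

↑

···········
··░██░██···
··███░███··
··██░░░██··
··██░░░██··
·░██░@░░░··
·░██░░░██··
·░░░░░░░░··
·░███████··
·░██░░░░░··
···········

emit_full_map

·░██░██·
·███░███
·██░░░██
·██░░░██
░██░@░░░
░██░░░██
░░░░░░░░
░███████
░██░░░░░

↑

···········
···········
··░██░██···
··███░███··
··██░░░██··
··██░@░██··
·░██░░░░░··
·░██░░░██··
·░░░░░░░░··
·░███████··
·░██░░░░░··

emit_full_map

·░██░██·
·███░███
·██░░░██
·██░@░██
░██░░░░░
░██░░░██
░░░░░░░░
░███████
░██░░░░░


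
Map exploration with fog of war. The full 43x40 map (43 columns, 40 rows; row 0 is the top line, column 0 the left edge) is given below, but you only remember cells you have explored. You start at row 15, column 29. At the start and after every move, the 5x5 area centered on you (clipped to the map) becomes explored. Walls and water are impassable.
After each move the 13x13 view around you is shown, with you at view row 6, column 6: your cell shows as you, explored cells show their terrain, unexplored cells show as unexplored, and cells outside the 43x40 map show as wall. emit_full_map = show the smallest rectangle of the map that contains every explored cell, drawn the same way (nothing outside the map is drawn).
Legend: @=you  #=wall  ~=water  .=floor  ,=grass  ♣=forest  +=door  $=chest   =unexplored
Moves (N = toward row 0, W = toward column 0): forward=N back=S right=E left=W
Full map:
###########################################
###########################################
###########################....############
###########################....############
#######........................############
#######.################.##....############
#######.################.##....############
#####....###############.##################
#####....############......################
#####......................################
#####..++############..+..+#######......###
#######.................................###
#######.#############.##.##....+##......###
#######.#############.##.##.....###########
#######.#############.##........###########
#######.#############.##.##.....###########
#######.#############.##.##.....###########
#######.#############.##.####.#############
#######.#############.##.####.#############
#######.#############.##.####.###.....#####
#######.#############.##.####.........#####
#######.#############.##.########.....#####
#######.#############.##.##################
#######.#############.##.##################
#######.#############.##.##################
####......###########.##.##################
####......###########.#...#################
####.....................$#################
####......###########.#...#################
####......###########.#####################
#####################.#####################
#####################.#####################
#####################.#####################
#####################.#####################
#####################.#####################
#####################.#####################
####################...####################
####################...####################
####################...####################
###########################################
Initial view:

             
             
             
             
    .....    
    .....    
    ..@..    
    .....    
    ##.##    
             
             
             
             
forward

             
             
             
             
    ....+    
    .....    
    ..@..    
    .....    
    .....    
    ##.##    
             
             
             

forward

             
             
             
             
    .....    
    ....+    
    ..@..    
    .....    
    .....    
    .....    
    ##.##    
             
             

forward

             
             
             
             
    #####    
    .....    
    ..@.+    
    .....    
    .....    
    .....    
    .....    
    ##.##    
             

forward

             
             
             
             
    #####    
    #####    
    ..@..    
    ....+    
    .....    
    .....    
    .....    
    .....    
    ##.##    

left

             
             
             
             
    .#####   
    +#####   
    ..@...   
    #....+   
    #.....   
     .....   
     .....   
     .....   
     ##.##   

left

             
             
             
             
    ..#####  
    .+#####  
    ..@....  
    ##....+  
    ##.....  
      .....  
      .....  
      .....  
      ##.##  

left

             
             
             
             
    ...##### 
    ..+##### 
    ..@..... 
    .##....+ 
    .##..... 
       ..... 
       ..... 
       ..... 
       ##.## 

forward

             
             
             
             
    ...##    
    ...##### 
    ..@##### 
    ........ 
    .##....+ 
    .##..... 
       ..... 
       ..... 
       ..... 

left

             
             
             
             
    ....##   
    ....#####
    +.@+#####
    .........
    #.##....+
     .##.....
        .....
        .....
        .....

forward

             
             
             
             
    #.###    
    ....##   
    ..@.#####
    +..+#####
    .........
    #.##....+
     .##.....
        .....
        .....

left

             
             
             
             
    ##.###   
    .....##  
    ..@..####
    .+..+####
    .........
     #.##....
      .##....
         ....
         ....

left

             
             
             
             
    ###.###  
    ......## 
    ..@...###
    ..+..+###
    .........
      #.##...
       .##...
          ...
          ...

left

             
             
             
             
    ####.### 
    #......##
    ..@....##
    #..+..+##
    .........
       #.##..
        .##..
           ..
           ..

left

             
             
             
             
    #####.###
    ##......#
    ..@.....#
    ##..+..+#
    .........
        #.##.
         .##.
            .
            .

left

             
             
             
             
    ######.##
    ###......
    ..@......
    ###..+..+
    .........
         #.##
          .##
             
             

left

             
             
             
             
    #######.#
    ####.....
    ..@......
    ####..+..
    .........
          #.#
           .#
             
             

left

             
             
             
             
    ########.
    #####....
    ..@......
    #####..+.
    .........
           #.
            .
             
             

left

             
             
             
             
    #########
    ######...
    ..@......
    ######..+
    .........
            #
             
             
             

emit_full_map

#########.###    
######......##   
..@.........#####
######..+..+#####
.................
        #.##....+
         .##.....
            .....
            .....
            .....
            ##.##

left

             
             
             
             
    #########
    #######..
    ..@......
    #######..
    .........
             
             
             
             

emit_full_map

##########.###    
#######......##   
..@..........#####
#######..+..+#####
..................
         #.##....+
          .##.....
             .....
             .....
             .....
             ##.##


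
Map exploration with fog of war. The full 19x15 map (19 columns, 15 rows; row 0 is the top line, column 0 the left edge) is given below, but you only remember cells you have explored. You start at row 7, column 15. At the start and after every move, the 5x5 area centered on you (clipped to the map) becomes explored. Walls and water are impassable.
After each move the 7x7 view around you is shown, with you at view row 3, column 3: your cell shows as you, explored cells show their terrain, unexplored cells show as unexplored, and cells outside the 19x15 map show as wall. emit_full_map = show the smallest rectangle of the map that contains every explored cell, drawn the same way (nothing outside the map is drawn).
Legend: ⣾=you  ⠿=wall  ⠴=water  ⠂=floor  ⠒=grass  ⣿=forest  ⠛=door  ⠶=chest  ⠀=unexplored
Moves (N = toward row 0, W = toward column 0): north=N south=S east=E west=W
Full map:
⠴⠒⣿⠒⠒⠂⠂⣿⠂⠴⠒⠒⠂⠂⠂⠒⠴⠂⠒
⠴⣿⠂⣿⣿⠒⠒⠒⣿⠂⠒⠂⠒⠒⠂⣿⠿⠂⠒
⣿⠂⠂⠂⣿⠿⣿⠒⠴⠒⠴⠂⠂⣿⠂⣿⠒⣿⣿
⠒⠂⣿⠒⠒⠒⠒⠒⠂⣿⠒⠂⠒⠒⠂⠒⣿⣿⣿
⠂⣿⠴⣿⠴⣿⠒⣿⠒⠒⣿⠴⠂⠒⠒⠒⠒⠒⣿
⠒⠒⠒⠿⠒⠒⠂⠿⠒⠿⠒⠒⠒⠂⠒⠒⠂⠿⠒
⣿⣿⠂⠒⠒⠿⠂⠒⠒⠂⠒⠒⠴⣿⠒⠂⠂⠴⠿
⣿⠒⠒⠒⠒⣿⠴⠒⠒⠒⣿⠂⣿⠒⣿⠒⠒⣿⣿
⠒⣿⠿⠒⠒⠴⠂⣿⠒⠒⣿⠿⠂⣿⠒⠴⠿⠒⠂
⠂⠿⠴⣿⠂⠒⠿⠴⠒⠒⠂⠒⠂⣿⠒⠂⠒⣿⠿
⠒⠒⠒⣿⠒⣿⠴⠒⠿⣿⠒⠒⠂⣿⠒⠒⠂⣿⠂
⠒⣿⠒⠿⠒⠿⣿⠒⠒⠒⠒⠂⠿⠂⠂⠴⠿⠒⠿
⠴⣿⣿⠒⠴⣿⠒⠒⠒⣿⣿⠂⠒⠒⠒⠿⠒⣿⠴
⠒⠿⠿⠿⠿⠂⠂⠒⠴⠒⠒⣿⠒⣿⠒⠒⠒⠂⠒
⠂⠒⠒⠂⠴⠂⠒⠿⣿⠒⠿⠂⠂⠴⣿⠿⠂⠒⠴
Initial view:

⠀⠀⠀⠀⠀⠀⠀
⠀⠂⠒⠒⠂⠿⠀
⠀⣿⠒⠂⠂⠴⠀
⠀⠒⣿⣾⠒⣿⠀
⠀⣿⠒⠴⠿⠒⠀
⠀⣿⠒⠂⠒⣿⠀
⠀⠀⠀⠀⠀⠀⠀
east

⠀⠀⠀⠀⠀⠀⠿
⠂⠒⠒⠂⠿⠒⠿
⣿⠒⠂⠂⠴⠿⠿
⠒⣿⠒⣾⣿⣿⠿
⣿⠒⠴⠿⠒⠂⠿
⣿⠒⠂⠒⣿⠿⠿
⠀⠀⠀⠀⠀⠀⠿

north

⠀⠀⠀⠀⠀⠀⠿
⠀⠒⠒⠒⠒⣿⠿
⠂⠒⠒⠂⠿⠒⠿
⣿⠒⠂⣾⠴⠿⠿
⠒⣿⠒⠒⣿⣿⠿
⣿⠒⠴⠿⠒⠂⠿
⣿⠒⠂⠒⣿⠿⠿

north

⠀⠀⠀⠀⠀⠀⠿
⠀⠂⠒⣿⣿⣿⠿
⠀⠒⠒⠒⠒⣿⠿
⠂⠒⠒⣾⠿⠒⠿
⣿⠒⠂⠂⠴⠿⠿
⠒⣿⠒⠒⣿⣿⠿
⣿⠒⠴⠿⠒⠂⠿

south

⠀⠂⠒⣿⣿⣿⠿
⠀⠒⠒⠒⠒⣿⠿
⠂⠒⠒⠂⠿⠒⠿
⣿⠒⠂⣾⠴⠿⠿
⠒⣿⠒⠒⣿⣿⠿
⣿⠒⠴⠿⠒⠂⠿
⣿⠒⠂⠒⣿⠿⠿

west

⠀⠀⠂⠒⣿⣿⣿
⠀⠒⠒⠒⠒⠒⣿
⠀⠂⠒⠒⠂⠿⠒
⠀⣿⠒⣾⠂⠴⠿
⠀⠒⣿⠒⠒⣿⣿
⠀⣿⠒⠴⠿⠒⠂
⠀⣿⠒⠂⠒⣿⠿

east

⠀⠂⠒⣿⣿⣿⠿
⠒⠒⠒⠒⠒⣿⠿
⠂⠒⠒⠂⠿⠒⠿
⣿⠒⠂⣾⠴⠿⠿
⠒⣿⠒⠒⣿⣿⠿
⣿⠒⠴⠿⠒⠂⠿
⣿⠒⠂⠒⣿⠿⠿

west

⠀⠀⠂⠒⣿⣿⣿
⠀⠒⠒⠒⠒⠒⣿
⠀⠂⠒⠒⠂⠿⠒
⠀⣿⠒⣾⠂⠴⠿
⠀⠒⣿⠒⠒⣿⣿
⠀⣿⠒⠴⠿⠒⠂
⠀⣿⠒⠂⠒⣿⠿

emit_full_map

⠀⠂⠒⣿⣿⣿
⠒⠒⠒⠒⠒⣿
⠂⠒⠒⠂⠿⠒
⣿⠒⣾⠂⠴⠿
⠒⣿⠒⠒⣿⣿
⣿⠒⠴⠿⠒⠂
⣿⠒⠂⠒⣿⠿

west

⠀⠀⠀⠂⠒⣿⣿
⠀⠂⠒⠒⠒⠒⠒
⠀⠒⠂⠒⠒⠂⠿
⠀⠴⣿⣾⠂⠂⠴
⠀⣿⠒⣿⠒⠒⣿
⠀⠂⣿⠒⠴⠿⠒
⠀⠀⣿⠒⠂⠒⣿

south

⠀⠂⠒⠒⠒⠒⠒
⠀⠒⠂⠒⠒⠂⠿
⠀⠴⣿⠒⠂⠂⠴
⠀⣿⠒⣾⠒⠒⣿
⠀⠂⣿⠒⠴⠿⠒
⠀⠂⣿⠒⠂⠒⣿
⠀⠀⠀⠀⠀⠀⠀

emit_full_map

⠀⠀⠂⠒⣿⣿⣿
⠂⠒⠒⠒⠒⠒⣿
⠒⠂⠒⠒⠂⠿⠒
⠴⣿⠒⠂⠂⠴⠿
⣿⠒⣾⠒⠒⣿⣿
⠂⣿⠒⠴⠿⠒⠂
⠂⣿⠒⠂⠒⣿⠿


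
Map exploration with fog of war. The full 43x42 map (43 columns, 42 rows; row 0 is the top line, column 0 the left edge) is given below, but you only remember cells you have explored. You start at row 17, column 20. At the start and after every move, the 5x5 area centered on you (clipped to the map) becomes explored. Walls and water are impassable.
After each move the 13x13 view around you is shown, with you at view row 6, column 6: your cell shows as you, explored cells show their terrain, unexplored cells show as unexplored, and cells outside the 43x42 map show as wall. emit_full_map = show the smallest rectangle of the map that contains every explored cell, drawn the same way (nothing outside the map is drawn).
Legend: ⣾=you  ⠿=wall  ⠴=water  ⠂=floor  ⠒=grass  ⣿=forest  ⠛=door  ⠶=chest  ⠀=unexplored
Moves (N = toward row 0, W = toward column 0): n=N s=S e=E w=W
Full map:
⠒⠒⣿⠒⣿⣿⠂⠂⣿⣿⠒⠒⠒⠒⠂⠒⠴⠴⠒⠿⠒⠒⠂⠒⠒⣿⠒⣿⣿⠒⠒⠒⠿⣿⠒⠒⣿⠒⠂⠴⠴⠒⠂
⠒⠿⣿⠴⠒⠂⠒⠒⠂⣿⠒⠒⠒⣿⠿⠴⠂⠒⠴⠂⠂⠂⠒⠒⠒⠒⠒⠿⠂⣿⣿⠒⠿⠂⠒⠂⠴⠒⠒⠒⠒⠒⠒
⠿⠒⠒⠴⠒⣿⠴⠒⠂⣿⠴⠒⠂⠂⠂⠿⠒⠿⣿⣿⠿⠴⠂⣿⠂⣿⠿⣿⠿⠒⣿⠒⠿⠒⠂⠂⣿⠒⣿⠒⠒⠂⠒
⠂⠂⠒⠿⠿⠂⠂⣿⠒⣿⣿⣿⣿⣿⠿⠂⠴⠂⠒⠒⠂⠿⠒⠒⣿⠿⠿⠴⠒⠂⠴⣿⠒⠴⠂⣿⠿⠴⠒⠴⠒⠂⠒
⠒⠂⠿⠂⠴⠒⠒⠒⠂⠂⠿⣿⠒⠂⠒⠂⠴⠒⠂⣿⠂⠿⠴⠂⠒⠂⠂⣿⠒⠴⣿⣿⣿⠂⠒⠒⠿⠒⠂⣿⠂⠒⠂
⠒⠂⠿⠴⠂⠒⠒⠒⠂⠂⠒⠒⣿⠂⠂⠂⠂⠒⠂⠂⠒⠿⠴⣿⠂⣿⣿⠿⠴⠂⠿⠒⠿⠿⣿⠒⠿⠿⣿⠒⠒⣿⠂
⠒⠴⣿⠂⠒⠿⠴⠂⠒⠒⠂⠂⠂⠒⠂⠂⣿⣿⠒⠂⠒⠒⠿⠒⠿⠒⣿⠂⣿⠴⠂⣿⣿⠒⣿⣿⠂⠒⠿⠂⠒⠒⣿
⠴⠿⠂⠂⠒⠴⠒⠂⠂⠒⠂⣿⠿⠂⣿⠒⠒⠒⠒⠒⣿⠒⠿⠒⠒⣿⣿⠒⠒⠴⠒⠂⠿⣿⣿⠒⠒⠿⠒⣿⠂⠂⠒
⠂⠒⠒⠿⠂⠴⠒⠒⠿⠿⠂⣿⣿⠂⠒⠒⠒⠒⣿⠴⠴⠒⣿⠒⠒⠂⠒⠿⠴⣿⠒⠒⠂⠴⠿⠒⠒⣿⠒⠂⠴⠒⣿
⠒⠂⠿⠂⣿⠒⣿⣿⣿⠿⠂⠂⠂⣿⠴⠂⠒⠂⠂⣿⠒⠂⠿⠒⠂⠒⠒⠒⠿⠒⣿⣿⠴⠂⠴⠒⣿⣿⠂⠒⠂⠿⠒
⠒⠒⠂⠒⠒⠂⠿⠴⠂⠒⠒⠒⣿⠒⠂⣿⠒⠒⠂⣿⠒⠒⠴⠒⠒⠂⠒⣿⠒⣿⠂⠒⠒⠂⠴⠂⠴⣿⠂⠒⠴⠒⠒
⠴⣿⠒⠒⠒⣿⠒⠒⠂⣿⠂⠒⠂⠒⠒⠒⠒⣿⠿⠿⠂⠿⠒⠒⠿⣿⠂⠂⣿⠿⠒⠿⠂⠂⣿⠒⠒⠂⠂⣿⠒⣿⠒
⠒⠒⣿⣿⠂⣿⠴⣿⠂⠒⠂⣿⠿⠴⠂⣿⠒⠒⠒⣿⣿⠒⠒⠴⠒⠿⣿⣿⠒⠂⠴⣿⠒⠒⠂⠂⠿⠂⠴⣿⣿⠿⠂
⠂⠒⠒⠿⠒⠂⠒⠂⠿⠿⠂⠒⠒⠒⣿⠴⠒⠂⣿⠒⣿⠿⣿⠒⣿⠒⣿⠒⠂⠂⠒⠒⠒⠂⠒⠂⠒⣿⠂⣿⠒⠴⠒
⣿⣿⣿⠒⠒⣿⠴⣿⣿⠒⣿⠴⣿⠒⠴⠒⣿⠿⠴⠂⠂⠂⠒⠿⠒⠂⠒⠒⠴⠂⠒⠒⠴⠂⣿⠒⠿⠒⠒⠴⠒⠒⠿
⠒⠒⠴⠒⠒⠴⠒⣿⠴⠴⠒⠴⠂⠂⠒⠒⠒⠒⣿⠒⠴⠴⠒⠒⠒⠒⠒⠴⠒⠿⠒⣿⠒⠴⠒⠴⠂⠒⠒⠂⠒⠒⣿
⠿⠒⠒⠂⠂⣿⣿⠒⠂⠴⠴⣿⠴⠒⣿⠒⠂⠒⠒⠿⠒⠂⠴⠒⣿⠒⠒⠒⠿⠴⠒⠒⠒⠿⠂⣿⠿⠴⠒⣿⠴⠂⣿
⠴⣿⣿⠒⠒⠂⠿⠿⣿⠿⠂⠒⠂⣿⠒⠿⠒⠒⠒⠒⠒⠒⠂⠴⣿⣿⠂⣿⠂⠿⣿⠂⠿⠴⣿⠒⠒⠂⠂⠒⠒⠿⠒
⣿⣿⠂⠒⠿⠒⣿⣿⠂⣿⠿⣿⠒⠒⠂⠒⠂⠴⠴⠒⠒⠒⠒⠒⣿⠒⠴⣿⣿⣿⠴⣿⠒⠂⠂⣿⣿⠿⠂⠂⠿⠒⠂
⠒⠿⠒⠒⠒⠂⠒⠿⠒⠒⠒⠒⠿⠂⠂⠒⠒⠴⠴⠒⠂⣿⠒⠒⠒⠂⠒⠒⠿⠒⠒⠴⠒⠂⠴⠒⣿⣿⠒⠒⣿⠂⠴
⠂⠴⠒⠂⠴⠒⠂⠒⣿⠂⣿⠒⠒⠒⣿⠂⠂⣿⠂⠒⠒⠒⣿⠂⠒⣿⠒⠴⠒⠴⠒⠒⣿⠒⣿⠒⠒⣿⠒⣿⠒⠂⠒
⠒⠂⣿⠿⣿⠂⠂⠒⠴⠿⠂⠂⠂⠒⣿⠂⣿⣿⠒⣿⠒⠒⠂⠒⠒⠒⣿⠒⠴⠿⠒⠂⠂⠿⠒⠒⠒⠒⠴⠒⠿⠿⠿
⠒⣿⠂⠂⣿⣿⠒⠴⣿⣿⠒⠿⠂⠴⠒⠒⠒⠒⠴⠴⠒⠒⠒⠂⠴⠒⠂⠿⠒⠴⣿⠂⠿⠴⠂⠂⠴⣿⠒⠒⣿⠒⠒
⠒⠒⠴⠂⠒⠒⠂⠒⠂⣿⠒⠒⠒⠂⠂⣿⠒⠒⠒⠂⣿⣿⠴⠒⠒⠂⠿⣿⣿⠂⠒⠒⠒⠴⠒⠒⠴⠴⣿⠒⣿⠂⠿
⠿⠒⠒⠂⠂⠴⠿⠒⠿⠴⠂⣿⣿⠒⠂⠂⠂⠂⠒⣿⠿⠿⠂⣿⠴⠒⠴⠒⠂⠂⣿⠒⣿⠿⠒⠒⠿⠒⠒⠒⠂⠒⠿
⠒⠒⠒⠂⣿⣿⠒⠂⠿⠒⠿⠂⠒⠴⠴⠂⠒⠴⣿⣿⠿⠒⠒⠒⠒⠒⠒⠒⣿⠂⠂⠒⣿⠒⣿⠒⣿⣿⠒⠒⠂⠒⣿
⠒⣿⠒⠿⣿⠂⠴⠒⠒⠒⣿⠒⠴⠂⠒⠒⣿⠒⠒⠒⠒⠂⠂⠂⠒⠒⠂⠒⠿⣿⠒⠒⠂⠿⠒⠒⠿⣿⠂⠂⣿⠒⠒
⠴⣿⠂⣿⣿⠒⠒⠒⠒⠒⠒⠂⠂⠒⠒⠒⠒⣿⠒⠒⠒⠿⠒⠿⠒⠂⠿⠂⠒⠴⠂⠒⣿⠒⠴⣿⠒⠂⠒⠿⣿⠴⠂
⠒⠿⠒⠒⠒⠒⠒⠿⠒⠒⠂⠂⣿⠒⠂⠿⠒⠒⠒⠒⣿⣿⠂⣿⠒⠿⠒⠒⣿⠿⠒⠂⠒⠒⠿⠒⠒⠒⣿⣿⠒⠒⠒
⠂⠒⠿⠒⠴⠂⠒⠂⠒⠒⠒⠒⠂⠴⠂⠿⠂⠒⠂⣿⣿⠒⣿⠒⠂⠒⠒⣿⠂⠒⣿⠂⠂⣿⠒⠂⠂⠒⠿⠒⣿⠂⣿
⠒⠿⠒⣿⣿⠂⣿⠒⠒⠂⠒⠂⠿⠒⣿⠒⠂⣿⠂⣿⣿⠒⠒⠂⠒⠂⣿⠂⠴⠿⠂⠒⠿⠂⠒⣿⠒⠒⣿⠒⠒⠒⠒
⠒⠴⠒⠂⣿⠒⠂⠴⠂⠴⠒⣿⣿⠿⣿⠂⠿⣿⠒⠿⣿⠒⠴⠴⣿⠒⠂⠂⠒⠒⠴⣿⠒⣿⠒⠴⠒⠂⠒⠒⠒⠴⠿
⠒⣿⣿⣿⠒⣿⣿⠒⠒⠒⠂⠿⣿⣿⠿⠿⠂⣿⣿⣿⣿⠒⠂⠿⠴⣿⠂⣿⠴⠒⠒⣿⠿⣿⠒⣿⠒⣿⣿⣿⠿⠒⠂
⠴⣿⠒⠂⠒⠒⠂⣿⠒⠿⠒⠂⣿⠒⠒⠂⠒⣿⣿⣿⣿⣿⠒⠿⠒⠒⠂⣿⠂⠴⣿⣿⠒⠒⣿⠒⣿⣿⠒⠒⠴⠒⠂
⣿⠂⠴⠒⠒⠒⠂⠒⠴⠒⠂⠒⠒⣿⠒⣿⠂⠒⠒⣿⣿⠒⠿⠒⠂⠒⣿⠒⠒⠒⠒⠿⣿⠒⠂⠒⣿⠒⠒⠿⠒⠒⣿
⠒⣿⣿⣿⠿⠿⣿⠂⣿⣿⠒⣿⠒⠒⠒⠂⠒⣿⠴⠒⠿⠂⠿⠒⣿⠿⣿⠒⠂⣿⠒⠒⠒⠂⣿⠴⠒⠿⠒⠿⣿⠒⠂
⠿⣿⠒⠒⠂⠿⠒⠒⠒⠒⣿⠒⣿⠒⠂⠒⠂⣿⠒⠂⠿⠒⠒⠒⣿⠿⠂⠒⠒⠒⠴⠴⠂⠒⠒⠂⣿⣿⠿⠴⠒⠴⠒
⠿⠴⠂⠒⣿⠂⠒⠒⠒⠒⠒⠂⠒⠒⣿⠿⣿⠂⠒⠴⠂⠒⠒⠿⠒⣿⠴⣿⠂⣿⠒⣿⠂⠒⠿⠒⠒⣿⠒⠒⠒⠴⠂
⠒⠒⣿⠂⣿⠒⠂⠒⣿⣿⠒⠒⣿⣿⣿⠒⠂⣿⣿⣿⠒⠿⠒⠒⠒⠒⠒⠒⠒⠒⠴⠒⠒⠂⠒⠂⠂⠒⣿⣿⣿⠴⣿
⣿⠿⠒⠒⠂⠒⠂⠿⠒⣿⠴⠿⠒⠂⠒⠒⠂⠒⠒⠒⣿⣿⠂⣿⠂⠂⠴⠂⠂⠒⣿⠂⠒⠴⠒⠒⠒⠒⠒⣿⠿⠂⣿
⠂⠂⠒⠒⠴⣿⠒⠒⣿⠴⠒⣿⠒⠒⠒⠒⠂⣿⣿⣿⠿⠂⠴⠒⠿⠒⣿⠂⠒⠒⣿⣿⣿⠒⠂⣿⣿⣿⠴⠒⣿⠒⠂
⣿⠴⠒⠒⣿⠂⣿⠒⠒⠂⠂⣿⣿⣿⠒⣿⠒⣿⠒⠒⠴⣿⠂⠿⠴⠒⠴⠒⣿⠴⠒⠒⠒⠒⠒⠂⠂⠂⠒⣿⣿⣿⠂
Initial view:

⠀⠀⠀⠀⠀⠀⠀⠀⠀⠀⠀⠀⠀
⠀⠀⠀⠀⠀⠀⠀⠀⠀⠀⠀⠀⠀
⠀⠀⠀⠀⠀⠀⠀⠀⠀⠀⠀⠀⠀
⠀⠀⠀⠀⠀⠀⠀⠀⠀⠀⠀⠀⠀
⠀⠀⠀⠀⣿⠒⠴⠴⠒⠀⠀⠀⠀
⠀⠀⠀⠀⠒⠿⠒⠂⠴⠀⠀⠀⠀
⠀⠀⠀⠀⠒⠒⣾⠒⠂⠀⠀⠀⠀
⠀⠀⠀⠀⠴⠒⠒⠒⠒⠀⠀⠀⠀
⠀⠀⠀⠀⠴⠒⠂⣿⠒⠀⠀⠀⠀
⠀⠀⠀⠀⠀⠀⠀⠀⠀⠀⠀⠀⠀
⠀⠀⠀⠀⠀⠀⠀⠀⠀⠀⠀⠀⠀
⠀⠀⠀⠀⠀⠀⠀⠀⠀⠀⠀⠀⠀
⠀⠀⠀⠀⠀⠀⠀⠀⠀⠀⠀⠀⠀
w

⠀⠀⠀⠀⠀⠀⠀⠀⠀⠀⠀⠀⠀
⠀⠀⠀⠀⠀⠀⠀⠀⠀⠀⠀⠀⠀
⠀⠀⠀⠀⠀⠀⠀⠀⠀⠀⠀⠀⠀
⠀⠀⠀⠀⠀⠀⠀⠀⠀⠀⠀⠀⠀
⠀⠀⠀⠀⠒⣿⠒⠴⠴⠒⠀⠀⠀
⠀⠀⠀⠀⠒⠒⠿⠒⠂⠴⠀⠀⠀
⠀⠀⠀⠀⠒⠒⣾⠒⠒⠂⠀⠀⠀
⠀⠀⠀⠀⠴⠴⠒⠒⠒⠒⠀⠀⠀
⠀⠀⠀⠀⠴⠴⠒⠂⣿⠒⠀⠀⠀
⠀⠀⠀⠀⠀⠀⠀⠀⠀⠀⠀⠀⠀
⠀⠀⠀⠀⠀⠀⠀⠀⠀⠀⠀⠀⠀
⠀⠀⠀⠀⠀⠀⠀⠀⠀⠀⠀⠀⠀
⠀⠀⠀⠀⠀⠀⠀⠀⠀⠀⠀⠀⠀

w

⠀⠀⠀⠀⠀⠀⠀⠀⠀⠀⠀⠀⠀
⠀⠀⠀⠀⠀⠀⠀⠀⠀⠀⠀⠀⠀
⠀⠀⠀⠀⠀⠀⠀⠀⠀⠀⠀⠀⠀
⠀⠀⠀⠀⠀⠀⠀⠀⠀⠀⠀⠀⠀
⠀⠀⠀⠀⠒⠒⣿⠒⠴⠴⠒⠀⠀
⠀⠀⠀⠀⠂⠒⠒⠿⠒⠂⠴⠀⠀
⠀⠀⠀⠀⠒⠒⣾⠒⠒⠒⠂⠀⠀
⠀⠀⠀⠀⠂⠴⠴⠒⠒⠒⠒⠀⠀
⠀⠀⠀⠀⠒⠴⠴⠒⠂⣿⠒⠀⠀
⠀⠀⠀⠀⠀⠀⠀⠀⠀⠀⠀⠀⠀
⠀⠀⠀⠀⠀⠀⠀⠀⠀⠀⠀⠀⠀
⠀⠀⠀⠀⠀⠀⠀⠀⠀⠀⠀⠀⠀
⠀⠀⠀⠀⠀⠀⠀⠀⠀⠀⠀⠀⠀

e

⠀⠀⠀⠀⠀⠀⠀⠀⠀⠀⠀⠀⠀
⠀⠀⠀⠀⠀⠀⠀⠀⠀⠀⠀⠀⠀
⠀⠀⠀⠀⠀⠀⠀⠀⠀⠀⠀⠀⠀
⠀⠀⠀⠀⠀⠀⠀⠀⠀⠀⠀⠀⠀
⠀⠀⠀⠒⠒⣿⠒⠴⠴⠒⠀⠀⠀
⠀⠀⠀⠂⠒⠒⠿⠒⠂⠴⠀⠀⠀
⠀⠀⠀⠒⠒⠒⣾⠒⠒⠂⠀⠀⠀
⠀⠀⠀⠂⠴⠴⠒⠒⠒⠒⠀⠀⠀
⠀⠀⠀⠒⠴⠴⠒⠂⣿⠒⠀⠀⠀
⠀⠀⠀⠀⠀⠀⠀⠀⠀⠀⠀⠀⠀
⠀⠀⠀⠀⠀⠀⠀⠀⠀⠀⠀⠀⠀
⠀⠀⠀⠀⠀⠀⠀⠀⠀⠀⠀⠀⠀
⠀⠀⠀⠀⠀⠀⠀⠀⠀⠀⠀⠀⠀

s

⠀⠀⠀⠀⠀⠀⠀⠀⠀⠀⠀⠀⠀
⠀⠀⠀⠀⠀⠀⠀⠀⠀⠀⠀⠀⠀
⠀⠀⠀⠀⠀⠀⠀⠀⠀⠀⠀⠀⠀
⠀⠀⠀⠒⠒⣿⠒⠴⠴⠒⠀⠀⠀
⠀⠀⠀⠂⠒⠒⠿⠒⠂⠴⠀⠀⠀
⠀⠀⠀⠒⠒⠒⠒⠒⠒⠂⠀⠀⠀
⠀⠀⠀⠂⠴⠴⣾⠒⠒⠒⠀⠀⠀
⠀⠀⠀⠒⠴⠴⠒⠂⣿⠒⠀⠀⠀
⠀⠀⠀⠀⣿⠂⠒⠒⠒⠀⠀⠀⠀
⠀⠀⠀⠀⠀⠀⠀⠀⠀⠀⠀⠀⠀
⠀⠀⠀⠀⠀⠀⠀⠀⠀⠀⠀⠀⠀
⠀⠀⠀⠀⠀⠀⠀⠀⠀⠀⠀⠀⠀
⠀⠀⠀⠀⠀⠀⠀⠀⠀⠀⠀⠀⠀

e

⠀⠀⠀⠀⠀⠀⠀⠀⠀⠀⠀⠀⠀
⠀⠀⠀⠀⠀⠀⠀⠀⠀⠀⠀⠀⠀
⠀⠀⠀⠀⠀⠀⠀⠀⠀⠀⠀⠀⠀
⠀⠀⠒⠒⣿⠒⠴⠴⠒⠀⠀⠀⠀
⠀⠀⠂⠒⠒⠿⠒⠂⠴⠀⠀⠀⠀
⠀⠀⠒⠒⠒⠒⠒⠒⠂⠀⠀⠀⠀
⠀⠀⠂⠴⠴⠒⣾⠒⠒⠀⠀⠀⠀
⠀⠀⠒⠴⠴⠒⠂⣿⠒⠀⠀⠀⠀
⠀⠀⠀⣿⠂⠒⠒⠒⣿⠀⠀⠀⠀
⠀⠀⠀⠀⠀⠀⠀⠀⠀⠀⠀⠀⠀
⠀⠀⠀⠀⠀⠀⠀⠀⠀⠀⠀⠀⠀
⠀⠀⠀⠀⠀⠀⠀⠀⠀⠀⠀⠀⠀
⠀⠀⠀⠀⠀⠀⠀⠀⠀⠀⠀⠀⠀

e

⠀⠀⠀⠀⠀⠀⠀⠀⠀⠀⠀⠀⠀
⠀⠀⠀⠀⠀⠀⠀⠀⠀⠀⠀⠀⠀
⠀⠀⠀⠀⠀⠀⠀⠀⠀⠀⠀⠀⠀
⠀⠒⠒⣿⠒⠴⠴⠒⠀⠀⠀⠀⠀
⠀⠂⠒⠒⠿⠒⠂⠴⠒⠀⠀⠀⠀
⠀⠒⠒⠒⠒⠒⠒⠂⠴⠀⠀⠀⠀
⠀⠂⠴⠴⠒⠒⣾⠒⠒⠀⠀⠀⠀
⠀⠒⠴⠴⠒⠂⣿⠒⠒⠀⠀⠀⠀
⠀⠀⣿⠂⠒⠒⠒⣿⠂⠀⠀⠀⠀
⠀⠀⠀⠀⠀⠀⠀⠀⠀⠀⠀⠀⠀
⠀⠀⠀⠀⠀⠀⠀⠀⠀⠀⠀⠀⠀
⠀⠀⠀⠀⠀⠀⠀⠀⠀⠀⠀⠀⠀
⠀⠀⠀⠀⠀⠀⠀⠀⠀⠀⠀⠀⠀

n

⠀⠀⠀⠀⠀⠀⠀⠀⠀⠀⠀⠀⠀
⠀⠀⠀⠀⠀⠀⠀⠀⠀⠀⠀⠀⠀
⠀⠀⠀⠀⠀⠀⠀⠀⠀⠀⠀⠀⠀
⠀⠀⠀⠀⠀⠀⠀⠀⠀⠀⠀⠀⠀
⠀⠒⠒⣿⠒⠴⠴⠒⠒⠀⠀⠀⠀
⠀⠂⠒⠒⠿⠒⠂⠴⠒⠀⠀⠀⠀
⠀⠒⠒⠒⠒⠒⣾⠂⠴⠀⠀⠀⠀
⠀⠂⠴⠴⠒⠒⠒⠒⠒⠀⠀⠀⠀
⠀⠒⠴⠴⠒⠂⣿⠒⠒⠀⠀⠀⠀
⠀⠀⣿⠂⠒⠒⠒⣿⠂⠀⠀⠀⠀
⠀⠀⠀⠀⠀⠀⠀⠀⠀⠀⠀⠀⠀
⠀⠀⠀⠀⠀⠀⠀⠀⠀⠀⠀⠀⠀
⠀⠀⠀⠀⠀⠀⠀⠀⠀⠀⠀⠀⠀

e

⠀⠀⠀⠀⠀⠀⠀⠀⠀⠀⠀⠀⠀
⠀⠀⠀⠀⠀⠀⠀⠀⠀⠀⠀⠀⠀
⠀⠀⠀⠀⠀⠀⠀⠀⠀⠀⠀⠀⠀
⠀⠀⠀⠀⠀⠀⠀⠀⠀⠀⠀⠀⠀
⠒⠒⣿⠒⠴⠴⠒⠒⠒⠀⠀⠀⠀
⠂⠒⠒⠿⠒⠂⠴⠒⣿⠀⠀⠀⠀
⠒⠒⠒⠒⠒⠒⣾⠴⣿⠀⠀⠀⠀
⠂⠴⠴⠒⠒⠒⠒⠒⣿⠀⠀⠀⠀
⠒⠴⠴⠒⠂⣿⠒⠒⠒⠀⠀⠀⠀
⠀⣿⠂⠒⠒⠒⣿⠂⠀⠀⠀⠀⠀
⠀⠀⠀⠀⠀⠀⠀⠀⠀⠀⠀⠀⠀
⠀⠀⠀⠀⠀⠀⠀⠀⠀⠀⠀⠀⠀
⠀⠀⠀⠀⠀⠀⠀⠀⠀⠀⠀⠀⠀

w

⠀⠀⠀⠀⠀⠀⠀⠀⠀⠀⠀⠀⠀
⠀⠀⠀⠀⠀⠀⠀⠀⠀⠀⠀⠀⠀
⠀⠀⠀⠀⠀⠀⠀⠀⠀⠀⠀⠀⠀
⠀⠀⠀⠀⠀⠀⠀⠀⠀⠀⠀⠀⠀
⠀⠒⠒⣿⠒⠴⠴⠒⠒⠒⠀⠀⠀
⠀⠂⠒⠒⠿⠒⠂⠴⠒⣿⠀⠀⠀
⠀⠒⠒⠒⠒⠒⣾⠂⠴⣿⠀⠀⠀
⠀⠂⠴⠴⠒⠒⠒⠒⠒⣿⠀⠀⠀
⠀⠒⠴⠴⠒⠂⣿⠒⠒⠒⠀⠀⠀
⠀⠀⣿⠂⠒⠒⠒⣿⠂⠀⠀⠀⠀
⠀⠀⠀⠀⠀⠀⠀⠀⠀⠀⠀⠀⠀
⠀⠀⠀⠀⠀⠀⠀⠀⠀⠀⠀⠀⠀
⠀⠀⠀⠀⠀⠀⠀⠀⠀⠀⠀⠀⠀

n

⠀⠀⠀⠀⠀⠀⠀⠀⠀⠀⠀⠀⠀
⠀⠀⠀⠀⠀⠀⠀⠀⠀⠀⠀⠀⠀
⠀⠀⠀⠀⠀⠀⠀⠀⠀⠀⠀⠀⠀
⠀⠀⠀⠀⠀⠀⠀⠀⠀⠀⠀⠀⠀
⠀⠀⠀⠀⠂⠂⠂⠒⠿⠀⠀⠀⠀
⠀⠒⠒⣿⠒⠴⠴⠒⠒⠒⠀⠀⠀
⠀⠂⠒⠒⠿⠒⣾⠴⠒⣿⠀⠀⠀
⠀⠒⠒⠒⠒⠒⠒⠂⠴⣿⠀⠀⠀
⠀⠂⠴⠴⠒⠒⠒⠒⠒⣿⠀⠀⠀
⠀⠒⠴⠴⠒⠂⣿⠒⠒⠒⠀⠀⠀
⠀⠀⣿⠂⠒⠒⠒⣿⠂⠀⠀⠀⠀
⠀⠀⠀⠀⠀⠀⠀⠀⠀⠀⠀⠀⠀
⠀⠀⠀⠀⠀⠀⠀⠀⠀⠀⠀⠀⠀

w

⠀⠀⠀⠀⠀⠀⠀⠀⠀⠀⠀⠀⠀
⠀⠀⠀⠀⠀⠀⠀⠀⠀⠀⠀⠀⠀
⠀⠀⠀⠀⠀⠀⠀⠀⠀⠀⠀⠀⠀
⠀⠀⠀⠀⠀⠀⠀⠀⠀⠀⠀⠀⠀
⠀⠀⠀⠀⠴⠂⠂⠂⠒⠿⠀⠀⠀
⠀⠀⠒⠒⣿⠒⠴⠴⠒⠒⠒⠀⠀
⠀⠀⠂⠒⠒⠿⣾⠂⠴⠒⣿⠀⠀
⠀⠀⠒⠒⠒⠒⠒⠒⠂⠴⣿⠀⠀
⠀⠀⠂⠴⠴⠒⠒⠒⠒⠒⣿⠀⠀
⠀⠀⠒⠴⠴⠒⠂⣿⠒⠒⠒⠀⠀
⠀⠀⠀⣿⠂⠒⠒⠒⣿⠂⠀⠀⠀
⠀⠀⠀⠀⠀⠀⠀⠀⠀⠀⠀⠀⠀
⠀⠀⠀⠀⠀⠀⠀⠀⠀⠀⠀⠀⠀

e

⠀⠀⠀⠀⠀⠀⠀⠀⠀⠀⠀⠀⠀
⠀⠀⠀⠀⠀⠀⠀⠀⠀⠀⠀⠀⠀
⠀⠀⠀⠀⠀⠀⠀⠀⠀⠀⠀⠀⠀
⠀⠀⠀⠀⠀⠀⠀⠀⠀⠀⠀⠀⠀
⠀⠀⠀⠴⠂⠂⠂⠒⠿⠀⠀⠀⠀
⠀⠒⠒⣿⠒⠴⠴⠒⠒⠒⠀⠀⠀
⠀⠂⠒⠒⠿⠒⣾⠴⠒⣿⠀⠀⠀
⠀⠒⠒⠒⠒⠒⠒⠂⠴⣿⠀⠀⠀
⠀⠂⠴⠴⠒⠒⠒⠒⠒⣿⠀⠀⠀
⠀⠒⠴⠴⠒⠂⣿⠒⠒⠒⠀⠀⠀
⠀⠀⣿⠂⠒⠒⠒⣿⠂⠀⠀⠀⠀
⠀⠀⠀⠀⠀⠀⠀⠀⠀⠀⠀⠀⠀
⠀⠀⠀⠀⠀⠀⠀⠀⠀⠀⠀⠀⠀

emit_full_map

⠀⠀⠴⠂⠂⠂⠒⠿⠀
⠒⠒⣿⠒⠴⠴⠒⠒⠒
⠂⠒⠒⠿⠒⣾⠴⠒⣿
⠒⠒⠒⠒⠒⠒⠂⠴⣿
⠂⠴⠴⠒⠒⠒⠒⠒⣿
⠒⠴⠴⠒⠂⣿⠒⠒⠒
⠀⣿⠂⠒⠒⠒⣿⠂⠀

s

⠀⠀⠀⠀⠀⠀⠀⠀⠀⠀⠀⠀⠀
⠀⠀⠀⠀⠀⠀⠀⠀⠀⠀⠀⠀⠀
⠀⠀⠀⠀⠀⠀⠀⠀⠀⠀⠀⠀⠀
⠀⠀⠀⠴⠂⠂⠂⠒⠿⠀⠀⠀⠀
⠀⠒⠒⣿⠒⠴⠴⠒⠒⠒⠀⠀⠀
⠀⠂⠒⠒⠿⠒⠂⠴⠒⣿⠀⠀⠀
⠀⠒⠒⠒⠒⠒⣾⠂⠴⣿⠀⠀⠀
⠀⠂⠴⠴⠒⠒⠒⠒⠒⣿⠀⠀⠀
⠀⠒⠴⠴⠒⠂⣿⠒⠒⠒⠀⠀⠀
⠀⠀⣿⠂⠒⠒⠒⣿⠂⠀⠀⠀⠀
⠀⠀⠀⠀⠀⠀⠀⠀⠀⠀⠀⠀⠀
⠀⠀⠀⠀⠀⠀⠀⠀⠀⠀⠀⠀⠀
⠀⠀⠀⠀⠀⠀⠀⠀⠀⠀⠀⠀⠀

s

⠀⠀⠀⠀⠀⠀⠀⠀⠀⠀⠀⠀⠀
⠀⠀⠀⠀⠀⠀⠀⠀⠀⠀⠀⠀⠀
⠀⠀⠀⠴⠂⠂⠂⠒⠿⠀⠀⠀⠀
⠀⠒⠒⣿⠒⠴⠴⠒⠒⠒⠀⠀⠀
⠀⠂⠒⠒⠿⠒⠂⠴⠒⣿⠀⠀⠀
⠀⠒⠒⠒⠒⠒⠒⠂⠴⣿⠀⠀⠀
⠀⠂⠴⠴⠒⠒⣾⠒⠒⣿⠀⠀⠀
⠀⠒⠴⠴⠒⠂⣿⠒⠒⠒⠀⠀⠀
⠀⠀⣿⠂⠒⠒⠒⣿⠂⠀⠀⠀⠀
⠀⠀⠀⠀⠀⠀⠀⠀⠀⠀⠀⠀⠀
⠀⠀⠀⠀⠀⠀⠀⠀⠀⠀⠀⠀⠀
⠀⠀⠀⠀⠀⠀⠀⠀⠀⠀⠀⠀⠀
⠀⠀⠀⠀⠀⠀⠀⠀⠀⠀⠀⠀⠀

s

⠀⠀⠀⠀⠀⠀⠀⠀⠀⠀⠀⠀⠀
⠀⠀⠀⠴⠂⠂⠂⠒⠿⠀⠀⠀⠀
⠀⠒⠒⣿⠒⠴⠴⠒⠒⠒⠀⠀⠀
⠀⠂⠒⠒⠿⠒⠂⠴⠒⣿⠀⠀⠀
⠀⠒⠒⠒⠒⠒⠒⠂⠴⣿⠀⠀⠀
⠀⠂⠴⠴⠒⠒⠒⠒⠒⣿⠀⠀⠀
⠀⠒⠴⠴⠒⠂⣾⠒⠒⠒⠀⠀⠀
⠀⠀⣿⠂⠒⠒⠒⣿⠂⠀⠀⠀⠀
⠀⠀⠀⠀⣿⠒⠒⠂⠒⠀⠀⠀⠀
⠀⠀⠀⠀⠀⠀⠀⠀⠀⠀⠀⠀⠀
⠀⠀⠀⠀⠀⠀⠀⠀⠀⠀⠀⠀⠀
⠀⠀⠀⠀⠀⠀⠀⠀⠀⠀⠀⠀⠀
⠀⠀⠀⠀⠀⠀⠀⠀⠀⠀⠀⠀⠀

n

⠀⠀⠀⠀⠀⠀⠀⠀⠀⠀⠀⠀⠀
⠀⠀⠀⠀⠀⠀⠀⠀⠀⠀⠀⠀⠀
⠀⠀⠀⠴⠂⠂⠂⠒⠿⠀⠀⠀⠀
⠀⠒⠒⣿⠒⠴⠴⠒⠒⠒⠀⠀⠀
⠀⠂⠒⠒⠿⠒⠂⠴⠒⣿⠀⠀⠀
⠀⠒⠒⠒⠒⠒⠒⠂⠴⣿⠀⠀⠀
⠀⠂⠴⠴⠒⠒⣾⠒⠒⣿⠀⠀⠀
⠀⠒⠴⠴⠒⠂⣿⠒⠒⠒⠀⠀⠀
⠀⠀⣿⠂⠒⠒⠒⣿⠂⠀⠀⠀⠀
⠀⠀⠀⠀⣿⠒⠒⠂⠒⠀⠀⠀⠀
⠀⠀⠀⠀⠀⠀⠀⠀⠀⠀⠀⠀⠀
⠀⠀⠀⠀⠀⠀⠀⠀⠀⠀⠀⠀⠀
⠀⠀⠀⠀⠀⠀⠀⠀⠀⠀⠀⠀⠀

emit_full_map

⠀⠀⠴⠂⠂⠂⠒⠿⠀
⠒⠒⣿⠒⠴⠴⠒⠒⠒
⠂⠒⠒⠿⠒⠂⠴⠒⣿
⠒⠒⠒⠒⠒⠒⠂⠴⣿
⠂⠴⠴⠒⠒⣾⠒⠒⣿
⠒⠴⠴⠒⠂⣿⠒⠒⠒
⠀⣿⠂⠒⠒⠒⣿⠂⠀
⠀⠀⠀⣿⠒⠒⠂⠒⠀

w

⠀⠀⠀⠀⠀⠀⠀⠀⠀⠀⠀⠀⠀
⠀⠀⠀⠀⠀⠀⠀⠀⠀⠀⠀⠀⠀
⠀⠀⠀⠀⠴⠂⠂⠂⠒⠿⠀⠀⠀
⠀⠀⠒⠒⣿⠒⠴⠴⠒⠒⠒⠀⠀
⠀⠀⠂⠒⠒⠿⠒⠂⠴⠒⣿⠀⠀
⠀⠀⠒⠒⠒⠒⠒⠒⠂⠴⣿⠀⠀
⠀⠀⠂⠴⠴⠒⣾⠒⠒⠒⣿⠀⠀
⠀⠀⠒⠴⠴⠒⠂⣿⠒⠒⠒⠀⠀
⠀⠀⠀⣿⠂⠒⠒⠒⣿⠂⠀⠀⠀
⠀⠀⠀⠀⠀⣿⠒⠒⠂⠒⠀⠀⠀
⠀⠀⠀⠀⠀⠀⠀⠀⠀⠀⠀⠀⠀
⠀⠀⠀⠀⠀⠀⠀⠀⠀⠀⠀⠀⠀
⠀⠀⠀⠀⠀⠀⠀⠀⠀⠀⠀⠀⠀

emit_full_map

⠀⠀⠴⠂⠂⠂⠒⠿⠀
⠒⠒⣿⠒⠴⠴⠒⠒⠒
⠂⠒⠒⠿⠒⠂⠴⠒⣿
⠒⠒⠒⠒⠒⠒⠂⠴⣿
⠂⠴⠴⠒⣾⠒⠒⠒⣿
⠒⠴⠴⠒⠂⣿⠒⠒⠒
⠀⣿⠂⠒⠒⠒⣿⠂⠀
⠀⠀⠀⣿⠒⠒⠂⠒⠀


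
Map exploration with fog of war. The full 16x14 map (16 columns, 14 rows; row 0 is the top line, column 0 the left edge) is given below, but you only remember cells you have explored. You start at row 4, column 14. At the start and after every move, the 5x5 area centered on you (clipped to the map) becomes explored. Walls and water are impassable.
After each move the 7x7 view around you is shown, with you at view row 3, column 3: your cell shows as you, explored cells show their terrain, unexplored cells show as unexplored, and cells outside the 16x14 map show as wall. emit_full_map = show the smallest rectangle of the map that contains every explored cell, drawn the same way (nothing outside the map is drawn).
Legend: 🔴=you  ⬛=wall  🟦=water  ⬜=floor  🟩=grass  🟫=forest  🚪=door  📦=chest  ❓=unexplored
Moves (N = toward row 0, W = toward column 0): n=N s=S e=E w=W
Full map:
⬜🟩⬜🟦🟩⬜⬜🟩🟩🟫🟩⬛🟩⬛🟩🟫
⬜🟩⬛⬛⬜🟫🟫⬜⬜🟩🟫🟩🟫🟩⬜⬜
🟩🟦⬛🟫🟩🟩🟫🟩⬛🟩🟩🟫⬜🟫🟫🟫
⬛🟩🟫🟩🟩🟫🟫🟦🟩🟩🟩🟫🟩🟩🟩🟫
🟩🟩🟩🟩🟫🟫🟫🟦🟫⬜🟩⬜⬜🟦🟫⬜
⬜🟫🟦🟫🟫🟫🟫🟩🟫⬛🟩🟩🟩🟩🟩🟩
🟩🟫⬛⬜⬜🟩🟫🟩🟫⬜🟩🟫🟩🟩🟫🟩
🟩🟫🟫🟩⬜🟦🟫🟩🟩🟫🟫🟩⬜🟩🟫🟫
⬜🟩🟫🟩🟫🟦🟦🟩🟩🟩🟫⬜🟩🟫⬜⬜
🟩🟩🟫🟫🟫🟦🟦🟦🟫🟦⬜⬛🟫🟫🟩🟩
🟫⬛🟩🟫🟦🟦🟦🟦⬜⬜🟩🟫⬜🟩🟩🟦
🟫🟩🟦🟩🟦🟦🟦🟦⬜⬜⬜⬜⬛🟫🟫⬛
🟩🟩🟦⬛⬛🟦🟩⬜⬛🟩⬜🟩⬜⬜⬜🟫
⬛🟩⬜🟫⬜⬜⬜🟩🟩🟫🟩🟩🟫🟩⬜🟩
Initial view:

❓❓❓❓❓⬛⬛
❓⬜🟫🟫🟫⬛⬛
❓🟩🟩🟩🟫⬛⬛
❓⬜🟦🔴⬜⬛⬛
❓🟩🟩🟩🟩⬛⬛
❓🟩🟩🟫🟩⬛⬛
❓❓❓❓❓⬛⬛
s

❓⬜🟫🟫🟫⬛⬛
❓🟩🟩🟩🟫⬛⬛
❓⬜🟦🟫⬜⬛⬛
❓🟩🟩🔴🟩⬛⬛
❓🟩🟩🟫🟩⬛⬛
❓⬜🟩🟫🟫⬛⬛
❓❓❓❓❓⬛⬛

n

❓❓❓❓❓⬛⬛
❓⬜🟫🟫🟫⬛⬛
❓🟩🟩🟩🟫⬛⬛
❓⬜🟦🔴⬜⬛⬛
❓🟩🟩🟩🟩⬛⬛
❓🟩🟩🟫🟩⬛⬛
❓⬜🟩🟫🟫⬛⬛

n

❓❓❓❓❓⬛⬛
❓🟫🟩⬜⬜⬛⬛
❓⬜🟫🟫🟫⬛⬛
❓🟩🟩🔴🟫⬛⬛
❓⬜🟦🟫⬜⬛⬛
❓🟩🟩🟩🟩⬛⬛
❓🟩🟩🟫🟩⬛⬛

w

❓❓❓❓❓❓⬛
❓🟩🟫🟩⬜⬜⬛
❓🟫⬜🟫🟫🟫⬛
❓🟫🟩🔴🟩🟫⬛
❓⬜⬜🟦🟫⬜⬛
❓🟩🟩🟩🟩🟩⬛
❓❓🟩🟩🟫🟩⬛

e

❓❓❓❓❓⬛⬛
🟩🟫🟩⬜⬜⬛⬛
🟫⬜🟫🟫🟫⬛⬛
🟫🟩🟩🔴🟫⬛⬛
⬜⬜🟦🟫⬜⬛⬛
🟩🟩🟩🟩🟩⬛⬛
❓🟩🟩🟫🟩⬛⬛

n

⬛⬛⬛⬛⬛⬛⬛
❓🟩⬛🟩🟫⬛⬛
🟩🟫🟩⬜⬜⬛⬛
🟫⬜🟫🔴🟫⬛⬛
🟫🟩🟩🟩🟫⬛⬛
⬜⬜🟦🟫⬜⬛⬛
🟩🟩🟩🟩🟩⬛⬛

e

⬛⬛⬛⬛⬛⬛⬛
🟩⬛🟩🟫⬛⬛⬛
🟫🟩⬜⬜⬛⬛⬛
⬜🟫🟫🔴⬛⬛⬛
🟩🟩🟩🟫⬛⬛⬛
⬜🟦🟫⬜⬛⬛⬛
🟩🟩🟩🟩⬛⬛⬛

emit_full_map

❓🟩⬛🟩🟫
🟩🟫🟩⬜⬜
🟫⬜🟫🟫🔴
🟫🟩🟩🟩🟫
⬜⬜🟦🟫⬜
🟩🟩🟩🟩🟩
❓🟩🟩🟫🟩
❓⬜🟩🟫🟫

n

⬛⬛⬛⬛⬛⬛⬛
⬛⬛⬛⬛⬛⬛⬛
🟩⬛🟩🟫⬛⬛⬛
🟫🟩⬜🔴⬛⬛⬛
⬜🟫🟫🟫⬛⬛⬛
🟩🟩🟩🟫⬛⬛⬛
⬜🟦🟫⬜⬛⬛⬛

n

⬛⬛⬛⬛⬛⬛⬛
⬛⬛⬛⬛⬛⬛⬛
⬛⬛⬛⬛⬛⬛⬛
🟩⬛🟩🔴⬛⬛⬛
🟫🟩⬜⬜⬛⬛⬛
⬜🟫🟫🟫⬛⬛⬛
🟩🟩🟩🟫⬛⬛⬛

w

⬛⬛⬛⬛⬛⬛⬛
⬛⬛⬛⬛⬛⬛⬛
⬛⬛⬛⬛⬛⬛⬛
❓🟩⬛🔴🟫⬛⬛
🟩🟫🟩⬜⬜⬛⬛
🟫⬜🟫🟫🟫⬛⬛
🟫🟩🟩🟩🟫⬛⬛

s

⬛⬛⬛⬛⬛⬛⬛
⬛⬛⬛⬛⬛⬛⬛
❓🟩⬛🟩🟫⬛⬛
🟩🟫🟩🔴⬜⬛⬛
🟫⬜🟫🟫🟫⬛⬛
🟫🟩🟩🟩🟫⬛⬛
⬜⬜🟦🟫⬜⬛⬛

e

⬛⬛⬛⬛⬛⬛⬛
⬛⬛⬛⬛⬛⬛⬛
🟩⬛🟩🟫⬛⬛⬛
🟫🟩⬜🔴⬛⬛⬛
⬜🟫🟫🟫⬛⬛⬛
🟩🟩🟩🟫⬛⬛⬛
⬜🟦🟫⬜⬛⬛⬛

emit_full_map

❓🟩⬛🟩🟫
🟩🟫🟩⬜🔴
🟫⬜🟫🟫🟫
🟫🟩🟩🟩🟫
⬜⬜🟦🟫⬜
🟩🟩🟩🟩🟩
❓🟩🟩🟫🟩
❓⬜🟩🟫🟫

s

⬛⬛⬛⬛⬛⬛⬛
🟩⬛🟩🟫⬛⬛⬛
🟫🟩⬜⬜⬛⬛⬛
⬜🟫🟫🔴⬛⬛⬛
🟩🟩🟩🟫⬛⬛⬛
⬜🟦🟫⬜⬛⬛⬛
🟩🟩🟩🟩⬛⬛⬛

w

⬛⬛⬛⬛⬛⬛⬛
❓🟩⬛🟩🟫⬛⬛
🟩🟫🟩⬜⬜⬛⬛
🟫⬜🟫🔴🟫⬛⬛
🟫🟩🟩🟩🟫⬛⬛
⬜⬜🟦🟫⬜⬛⬛
🟩🟩🟩🟩🟩⬛⬛

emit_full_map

❓🟩⬛🟩🟫
🟩🟫🟩⬜⬜
🟫⬜🟫🔴🟫
🟫🟩🟩🟩🟫
⬜⬜🟦🟫⬜
🟩🟩🟩🟩🟩
❓🟩🟩🟫🟩
❓⬜🟩🟫🟫
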